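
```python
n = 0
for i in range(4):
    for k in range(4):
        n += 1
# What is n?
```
Trace:
  n=0
  n=1, i=0, k=0
  n=2, i=0, k=1
  n=3, i=0, k=2
  n=4, i=0, k=3
  n=5, i=1, k=0
  n=6, i=1, k=1
  n=7, i=1, k=2
  n=8, i=1, k=3
  n=9, i=2, k=0
  n=10, i=2, k=1
  n=11, i=2, k=2
  n=12, i=2, k=3
  n=13, i=3, k=0
  n=14, i=3, k=1
  n=15, i=3, k=2
  n=16, i=3, k=3

Final answer: 16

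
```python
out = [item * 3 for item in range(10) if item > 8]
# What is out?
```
Trace:
  item=0
  item=1
  item=2
  item=3
  item=4
  item=5
  item=6
  item=7
  item=8
  item=9
  out=[27]

Final answer: [27]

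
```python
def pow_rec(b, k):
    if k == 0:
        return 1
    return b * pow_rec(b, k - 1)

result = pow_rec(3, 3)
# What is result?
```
Call trace:
pow_rec(b=3, k=3)
  pow_rec(b=3, k=2)
    pow_rec(b=3, k=1)
      pow_rec(b=3, k=0)
      -> return 1
    -> return 3
  -> return 9
-> return 27

Final answer: 27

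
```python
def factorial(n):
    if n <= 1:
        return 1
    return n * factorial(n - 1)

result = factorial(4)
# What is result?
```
Call trace:
factorial(n=4)
  factorial(n=3)
    factorial(n=2)
      factorial(n=1)
      -> return 1
    -> return 2
  -> return 6
-> return 24

Final answer: 24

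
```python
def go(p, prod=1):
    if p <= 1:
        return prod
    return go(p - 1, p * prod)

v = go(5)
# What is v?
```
Call trace:
go(p=5, prod=1)
  go(p=4, prod=5)
    go(p=3, prod=20)
      go(p=2, prod=60)
        go(p=1, prod=120)
        -> return 120
      -> return 120
    -> return 120
  -> return 120
-> return 120

Final answer: 120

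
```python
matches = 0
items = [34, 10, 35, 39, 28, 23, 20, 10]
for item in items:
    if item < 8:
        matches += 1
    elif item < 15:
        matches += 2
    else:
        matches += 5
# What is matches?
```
Trace:
  matches=0
  matches=5, item=34
  matches=7, item=10
  matches=12, item=35
  matches=17, item=39
  matches=22, item=28
  matches=27, item=23
  matches=32, item=20
  matches=34, item=10

Final answer: 34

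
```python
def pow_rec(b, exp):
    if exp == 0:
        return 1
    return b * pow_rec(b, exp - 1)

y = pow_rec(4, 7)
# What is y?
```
Call trace:
pow_rec(b=4, exp=7)
  pow_rec(b=4, exp=6)
    pow_rec(b=4, exp=5)
      pow_rec(b=4, exp=4)
        pow_rec(b=4, exp=3)
          pow_rec(b=4, exp=2)
            pow_rec(b=4, exp=1)
              pow_rec(b=4, exp=0)
              -> return 1
            -> return 4
          -> return 16
        -> return 64
      -> return 256
    -> return 1024
  -> return 4096
-> return 16384

Final answer: 16384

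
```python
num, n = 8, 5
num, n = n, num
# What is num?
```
Trace:
  num=8, n=5
  num=5, n=8

Final answer: 5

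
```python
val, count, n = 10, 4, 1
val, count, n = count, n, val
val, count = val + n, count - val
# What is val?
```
Trace:
  val=10, count=4, n=1
  val=4, count=1, n=10
  val=14, count=-3, n=10

Final answer: 14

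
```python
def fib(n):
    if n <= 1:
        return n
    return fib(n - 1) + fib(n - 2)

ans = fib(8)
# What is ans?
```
Call trace (a repeated sub-call is expanded the first time; later identical calls just restate its return value):
fib(n=8)
  fib(n=7)
    fib(n=6)
      fib(n=5)
        fib(n=4)
          fib(n=3)
            fib(n=2)
              fib(n=1)
              -> return 1
              fib(n=0)
              -> return 0
            -> return 1
            fib(n=1)
            -> return 1
          -> return 2
          fib(n=2) -> return 1  (same call as traced above)
        -> return 3
        fib(n=3) -> return 2  (same call as traced above)
      -> return 5
      fib(n=4) -> return 3  (same call as traced above)
    -> return 8
    fib(n=5) -> return 5  (same call as traced above)
  -> return 13
  fib(n=6) -> return 8  (same call as traced above)
-> return 21

Final answer: 21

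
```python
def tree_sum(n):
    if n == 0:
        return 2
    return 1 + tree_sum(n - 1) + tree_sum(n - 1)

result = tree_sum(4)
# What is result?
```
Call trace (a repeated sub-call is expanded the first time; later identical calls just restate its return value):
tree_sum(n=4)
  tree_sum(n=3)
    tree_sum(n=2)
      tree_sum(n=1)
        tree_sum(n=0)
        -> return 2
        tree_sum(n=0)
        -> return 2
      -> return 5
      tree_sum(n=1) -> return 5  (same call as traced above)
    -> return 11
    tree_sum(n=2) -> return 11  (same call as traced above)
  -> return 23
  tree_sum(n=3) -> return 23  (same call as traced above)
-> return 47

Final answer: 47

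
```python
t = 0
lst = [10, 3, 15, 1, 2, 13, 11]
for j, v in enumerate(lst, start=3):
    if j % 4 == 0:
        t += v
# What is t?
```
Trace:
  t=0
  t=0, j=3, v=10
  t=3, j=4, v=3
  t=3, j=5, v=15
  t=3, j=6, v=1
  t=3, j=7, v=2
  t=16, j=8, v=13
  t=16, j=9, v=11

Final answer: 16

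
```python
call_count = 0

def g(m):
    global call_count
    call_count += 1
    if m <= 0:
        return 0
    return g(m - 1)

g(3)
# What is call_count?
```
Call trace:
g(m=3)
  g(m=2)
    g(m=1)
      g(m=0)
      -> return 0
    -> return 0
  -> return 0
-> return 0

call_count is incremented once per call. g is entered once for each m = 3, 2, 1, 0 (the m <= 0 call returns without recursing), i.e. 3 + 1 calls.
call_count = 4

Final answer: 4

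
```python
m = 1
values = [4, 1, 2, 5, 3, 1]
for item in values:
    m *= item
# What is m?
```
Trace:
  m=1
  m=4, item=4
  m=4, item=1
  m=8, item=2
  m=40, item=5
  m=120, item=3
  m=120, item=1

Final answer: 120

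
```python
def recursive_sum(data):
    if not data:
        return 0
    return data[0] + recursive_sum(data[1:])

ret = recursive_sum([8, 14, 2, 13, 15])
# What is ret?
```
Call trace:
recursive_sum(data=[8, 14, 2, 13, 15])
  recursive_sum(data=[14, 2, 13, 15])
    recursive_sum(data=[2, 13, 15])
      recursive_sum(data=[13, 15])
        recursive_sum(data=[15])
          recursive_sum(data=[])
          -> return 0
        -> return 15
      -> return 28
    -> return 30
  -> return 44
-> return 52

Final answer: 52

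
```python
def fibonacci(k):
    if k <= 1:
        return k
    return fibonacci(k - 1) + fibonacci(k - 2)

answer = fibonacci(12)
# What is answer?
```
Call trace (a repeated sub-call is expanded the first time; later identical calls just restate its return value):
fibonacci(k=12)
  fibonacci(k=11)
    fibonacci(k=10)
      fibonacci(k=9)
        fibonacci(k=8)
          fibonacci(k=7)
            fibonacci(k=6)
              fibonacci(k=5)
                fibonacci(k=4)
                  fibonacci(k=3)
                    fibonacci(k=2)
                      fibonacci(k=1)
                      -> return 1
                      fibonacci(k=0)
                      -> return 0
                    -> return 1
                    fibonacci(k=1)
                    -> return 1
                  -> return 2
                  fibonacci(k=2) -> return 1  (same call as traced above)
                -> return 3
                fibonacci(k=3) -> return 2  (same call as traced above)
              -> return 5
              fibonacci(k=4) -> return 3  (same call as traced above)
            -> return 8
            fibonacci(k=5) -> return 5  (same call as traced above)
          -> return 13
          fibonacci(k=6) -> return 8  (same call as traced above)
        -> return 21
        fibonacci(k=7) -> return 13  (same call as traced above)
      -> return 34
      fibonacci(k=8) -> return 21  (same call as traced above)
    -> return 55
    fibonacci(k=9) -> return 34  (same call as traced above)
  -> return 89
  fibonacci(k=10) -> return 55  (same call as traced above)
-> return 144

Final answer: 144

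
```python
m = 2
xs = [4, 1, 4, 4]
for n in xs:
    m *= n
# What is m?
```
Trace:
  m=2
  m=8, n=4
  m=8, n=1
  m=32, n=4
  m=128, n=4

Final answer: 128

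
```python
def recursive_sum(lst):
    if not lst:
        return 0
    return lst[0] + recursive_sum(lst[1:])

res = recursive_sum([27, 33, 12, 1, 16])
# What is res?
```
Call trace:
recursive_sum(lst=[27, 33, 12, 1, 16])
  recursive_sum(lst=[33, 12, 1, 16])
    recursive_sum(lst=[12, 1, 16])
      recursive_sum(lst=[1, 16])
        recursive_sum(lst=[16])
          recursive_sum(lst=[])
          -> return 0
        -> return 16
      -> return 17
    -> return 29
  -> return 62
-> return 89

Final answer: 89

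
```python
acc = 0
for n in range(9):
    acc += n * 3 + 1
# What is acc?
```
Trace:
  acc=0
  acc=1, n=0
  acc=5, n=1
  acc=12, n=2
  acc=22, n=3
  acc=35, n=4
  acc=51, n=5
  acc=70, n=6
  acc=92, n=7
  acc=117, n=8

Final answer: 117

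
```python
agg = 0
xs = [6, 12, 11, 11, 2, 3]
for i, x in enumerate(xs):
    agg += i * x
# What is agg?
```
Trace:
  agg=0
  agg=0, i=0, x=6
  agg=12, i=1, x=12
  agg=34, i=2, x=11
  agg=67, i=3, x=11
  agg=75, i=4, x=2
  agg=90, i=5, x=3

Final answer: 90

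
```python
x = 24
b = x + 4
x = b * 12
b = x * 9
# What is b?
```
Trace:
  x=24
  x=24, b=28
  x=336, b=28
  x=336, b=3024

Final answer: 3024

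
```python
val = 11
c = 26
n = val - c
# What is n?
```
Trace:
  val=11
  val=11, c=26
  val=11, c=26, n=-15

Final answer: -15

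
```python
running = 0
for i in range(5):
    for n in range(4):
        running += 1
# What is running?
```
Trace:
  running=0
  running=1, i=0, n=0
  running=2, i=0, n=1
  running=3, i=0, n=2
  running=4, i=0, n=3
  running=5, i=1, n=0
  running=6, i=1, n=1
  running=7, i=1, n=2
  running=8, i=1, n=3
  running=9, i=2, n=0
  running=10, i=2, n=1
  running=11, i=2, n=2
  running=12, i=2, n=3
  running=13, i=3, n=0
  running=14, i=3, n=1
  running=15, i=3, n=2
  running=16, i=3, n=3
  running=17, i=4, n=0
  running=18, i=4, n=1
  running=19, i=4, n=2
  running=20, i=4, n=3

Final answer: 20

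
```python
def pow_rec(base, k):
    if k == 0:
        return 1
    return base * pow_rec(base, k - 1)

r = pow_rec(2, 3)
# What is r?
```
Call trace:
pow_rec(base=2, k=3)
  pow_rec(base=2, k=2)
    pow_rec(base=2, k=1)
      pow_rec(base=2, k=0)
      -> return 1
    -> return 2
  -> return 4
-> return 8

Final answer: 8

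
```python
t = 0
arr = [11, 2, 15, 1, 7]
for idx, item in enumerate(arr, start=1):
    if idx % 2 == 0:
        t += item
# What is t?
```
Trace:
  t=0
  t=0, idx=1, item=11
  t=2, idx=2, item=2
  t=2, idx=3, item=15
  t=3, idx=4, item=1
  t=3, idx=5, item=7

Final answer: 3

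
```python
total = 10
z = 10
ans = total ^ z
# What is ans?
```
Trace:
  total=10
  total=10, z=10
  total=10, z=10, ans=0

Final answer: 0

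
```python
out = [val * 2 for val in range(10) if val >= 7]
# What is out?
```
Trace:
  val=0
  val=1
  val=2
  val=3
  val=4
  val=5
  val=6
  val=7
  val=8
  val=9
  out=[14, 16, 18]

Final answer: [14, 16, 18]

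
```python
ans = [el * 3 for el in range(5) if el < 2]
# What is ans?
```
Trace:
  el=0
  el=1
  el=2
  el=3
  el=4
  ans=[0, 3]

Final answer: [0, 3]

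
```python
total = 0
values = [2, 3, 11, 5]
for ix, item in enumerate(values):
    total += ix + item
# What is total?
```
Trace:
  total=0
  total=2, ix=0, item=2
  total=6, ix=1, item=3
  total=19, ix=2, item=11
  total=27, ix=3, item=5

Final answer: 27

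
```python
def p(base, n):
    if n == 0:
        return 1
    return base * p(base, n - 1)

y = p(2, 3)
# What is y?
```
Call trace:
p(base=2, n=3)
  p(base=2, n=2)
    p(base=2, n=1)
      p(base=2, n=0)
      -> return 1
    -> return 2
  -> return 4
-> return 8

Final answer: 8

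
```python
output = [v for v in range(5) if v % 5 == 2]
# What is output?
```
Trace:
  v=0
  v=1
  v=2
  v=3
  v=4
  output=[2]

Final answer: [2]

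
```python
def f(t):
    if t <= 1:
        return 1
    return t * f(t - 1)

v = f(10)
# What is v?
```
Call trace:
f(t=10)
  f(t=9)
    f(t=8)
      f(t=7)
        f(t=6)
          f(t=5)
            f(t=4)
              f(t=3)
                f(t=2)
                  f(t=1)
                  -> return 1
                -> return 2
              -> return 6
            -> return 24
          -> return 120
        -> return 720
      -> return 5040
    -> return 40320
  -> return 362880
-> return 3628800

Final answer: 3628800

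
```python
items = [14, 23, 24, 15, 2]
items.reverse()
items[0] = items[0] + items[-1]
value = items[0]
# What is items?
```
Trace:
  items=[14, 23, 24, 15, 2]
  items=[2, 15, 24, 23, 14]
  items=[16, 15, 24, 23, 14]
  items=[16, 15, 24, 23, 14], value=16

Final answer: [16, 15, 24, 23, 14]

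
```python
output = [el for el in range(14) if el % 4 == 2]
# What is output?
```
Trace:
  el=0
  el=1
  el=2
  el=3
  el=4
  el=5
  el=6
  el=7
  el=8
  el=9
  el=10
  el=11
  el=12
  el=13
  output=[2, 6, 10]

Final answer: [2, 6, 10]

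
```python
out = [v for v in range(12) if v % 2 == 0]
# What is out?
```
Trace:
  v=0
  v=1
  v=2
  v=3
  v=4
  v=5
  v=6
  v=7
  v=8
  v=9
  v=10
  v=11
  out=[0, 2, 4, 6, 8, 10]

Final answer: [0, 2, 4, 6, 8, 10]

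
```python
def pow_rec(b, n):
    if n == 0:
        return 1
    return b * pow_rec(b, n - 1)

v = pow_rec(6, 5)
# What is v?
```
Call trace:
pow_rec(b=6, n=5)
  pow_rec(b=6, n=4)
    pow_rec(b=6, n=3)
      pow_rec(b=6, n=2)
        pow_rec(b=6, n=1)
          pow_rec(b=6, n=0)
          -> return 1
        -> return 6
      -> return 36
    -> return 216
  -> return 1296
-> return 7776

Final answer: 7776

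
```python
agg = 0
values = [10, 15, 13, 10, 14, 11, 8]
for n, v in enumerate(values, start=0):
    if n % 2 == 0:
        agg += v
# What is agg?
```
Trace:
  agg=0
  agg=10, n=0, v=10
  agg=10, n=1, v=15
  agg=23, n=2, v=13
  agg=23, n=3, v=10
  agg=37, n=4, v=14
  agg=37, n=5, v=11
  agg=45, n=6, v=8

Final answer: 45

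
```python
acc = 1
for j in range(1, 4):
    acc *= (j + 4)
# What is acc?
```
Trace:
  acc=1
  acc=5, j=1
  acc=30, j=2
  acc=210, j=3

Final answer: 210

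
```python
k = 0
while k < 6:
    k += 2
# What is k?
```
Trace:
  k=0
  k=2
  k=4
  k=6

Final answer: 6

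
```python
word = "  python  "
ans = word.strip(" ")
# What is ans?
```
Trace:
  word='  python  '
  word='  python  ', ans='python'

Final answer: 'python'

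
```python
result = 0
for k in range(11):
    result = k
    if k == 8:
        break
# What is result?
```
Trace:
  result=0
  result=0, k=0
  result=1, k=1
  result=2, k=2
  result=3, k=3
  result=4, k=4
  result=5, k=5
  result=6, k=6
  result=7, k=7
  result=8, k=8

Final answer: 8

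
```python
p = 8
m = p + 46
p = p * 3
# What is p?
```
Trace:
  p=8
  p=8, m=54
  p=24, m=54

Final answer: 24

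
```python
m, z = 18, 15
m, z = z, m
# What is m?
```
Trace:
  m=18, z=15
  m=15, z=18

Final answer: 15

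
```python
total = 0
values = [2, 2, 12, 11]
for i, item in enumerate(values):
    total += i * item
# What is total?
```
Trace:
  total=0
  total=0, i=0, item=2
  total=2, i=1, item=2
  total=26, i=2, item=12
  total=59, i=3, item=11

Final answer: 59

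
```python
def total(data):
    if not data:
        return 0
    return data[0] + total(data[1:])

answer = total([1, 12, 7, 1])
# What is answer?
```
Call trace:
total(data=[1, 12, 7, 1])
  total(data=[12, 7, 1])
    total(data=[7, 1])
      total(data=[1])
        total(data=[])
        -> return 0
      -> return 1
    -> return 8
  -> return 20
-> return 21

Final answer: 21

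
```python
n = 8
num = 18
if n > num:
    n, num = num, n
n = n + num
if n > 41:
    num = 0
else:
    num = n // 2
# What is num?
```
Trace:
  n=8
  n=8, num=18
  n=8, num=18
  n=26, num=18
  n=26, num=13

Final answer: 13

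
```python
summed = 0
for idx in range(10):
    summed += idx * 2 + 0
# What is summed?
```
Trace:
  summed=0
  summed=0, idx=0
  summed=2, idx=1
  summed=6, idx=2
  summed=12, idx=3
  summed=20, idx=4
  summed=30, idx=5
  summed=42, idx=6
  summed=56, idx=7
  summed=72, idx=8
  summed=90, idx=9

Final answer: 90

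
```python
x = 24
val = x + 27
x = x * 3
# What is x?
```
Trace:
  x=24
  x=24, val=51
  x=72, val=51

Final answer: 72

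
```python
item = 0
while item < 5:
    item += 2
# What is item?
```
Trace:
  item=0
  item=2
  item=4
  item=6

Final answer: 6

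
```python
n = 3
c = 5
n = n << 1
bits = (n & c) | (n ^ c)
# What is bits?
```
Trace:
  n=3
  n=3, c=5
  n=6, c=5
  n=6, c=5, bits=7

Final answer: 7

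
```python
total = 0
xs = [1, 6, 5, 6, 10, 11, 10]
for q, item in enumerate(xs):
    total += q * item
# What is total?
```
Trace:
  total=0
  total=0, q=0, item=1
  total=6, q=1, item=6
  total=16, q=2, item=5
  total=34, q=3, item=6
  total=74, q=4, item=10
  total=129, q=5, item=11
  total=189, q=6, item=10

Final answer: 189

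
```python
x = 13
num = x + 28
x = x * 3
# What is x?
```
Trace:
  x=13
  x=13, num=41
  x=39, num=41

Final answer: 39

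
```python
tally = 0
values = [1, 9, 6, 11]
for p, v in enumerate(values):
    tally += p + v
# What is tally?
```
Trace:
  tally=0
  tally=1, p=0, v=1
  tally=11, p=1, v=9
  tally=19, p=2, v=6
  tally=33, p=3, v=11

Final answer: 33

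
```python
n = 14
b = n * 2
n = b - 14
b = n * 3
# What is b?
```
Trace:
  n=14
  n=14, b=28
  n=14, b=28
  n=14, b=42

Final answer: 42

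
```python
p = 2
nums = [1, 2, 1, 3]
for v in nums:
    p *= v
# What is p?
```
Trace:
  p=2
  p=2, v=1
  p=4, v=2
  p=4, v=1
  p=12, v=3

Final answer: 12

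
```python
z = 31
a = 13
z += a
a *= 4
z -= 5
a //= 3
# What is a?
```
Trace:
  z=31
  z=31, a=13
  z=44, a=13
  z=44, a=52
  z=39, a=52
  z=39, a=17

Final answer: 17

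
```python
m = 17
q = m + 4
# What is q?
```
Trace:
  m=17
  m=17, q=21

Final answer: 21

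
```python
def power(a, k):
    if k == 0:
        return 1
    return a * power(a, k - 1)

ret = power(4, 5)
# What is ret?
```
Call trace:
power(a=4, k=5)
  power(a=4, k=4)
    power(a=4, k=3)
      power(a=4, k=2)
        power(a=4, k=1)
          power(a=4, k=0)
          -> return 1
        -> return 4
      -> return 16
    -> return 64
  -> return 256
-> return 1024

Final answer: 1024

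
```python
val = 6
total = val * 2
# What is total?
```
Trace:
  val=6
  val=6, total=12

Final answer: 12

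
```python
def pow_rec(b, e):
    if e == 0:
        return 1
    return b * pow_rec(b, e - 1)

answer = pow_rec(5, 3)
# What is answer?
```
Call trace:
pow_rec(b=5, e=3)
  pow_rec(b=5, e=2)
    pow_rec(b=5, e=1)
      pow_rec(b=5, e=0)
      -> return 1
    -> return 5
  -> return 25
-> return 125

Final answer: 125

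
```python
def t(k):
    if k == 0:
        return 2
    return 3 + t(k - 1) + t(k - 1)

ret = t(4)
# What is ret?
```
Call trace (a repeated sub-call is expanded the first time; later identical calls just restate its return value):
t(k=4)
  t(k=3)
    t(k=2)
      t(k=1)
        t(k=0)
        -> return 2
        t(k=0)
        -> return 2
      -> return 7
      t(k=1) -> return 7  (same call as traced above)
    -> return 17
    t(k=2) -> return 17  (same call as traced above)
  -> return 37
  t(k=3) -> return 37  (same call as traced above)
-> return 77

Final answer: 77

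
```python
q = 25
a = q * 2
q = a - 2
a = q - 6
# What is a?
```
Trace:
  q=25
  q=25, a=50
  q=48, a=50
  q=48, a=42

Final answer: 42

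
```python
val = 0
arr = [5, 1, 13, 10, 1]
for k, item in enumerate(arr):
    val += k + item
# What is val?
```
Trace:
  val=0
  val=5, k=0, item=5
  val=7, k=1, item=1
  val=22, k=2, item=13
  val=35, k=3, item=10
  val=40, k=4, item=1

Final answer: 40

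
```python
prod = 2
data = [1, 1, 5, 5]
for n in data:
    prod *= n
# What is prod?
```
Trace:
  prod=2
  prod=2, n=1
  prod=2, n=1
  prod=10, n=5
  prod=50, n=5

Final answer: 50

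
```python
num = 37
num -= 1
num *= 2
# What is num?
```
Trace:
  num=37
  num=36
  num=72

Final answer: 72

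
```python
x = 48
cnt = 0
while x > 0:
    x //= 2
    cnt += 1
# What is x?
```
Trace:
  x=48
  x=48, cnt=0
  x=24, cnt=1
  x=12, cnt=2
  x=6, cnt=3
  x=3, cnt=4
  x=1, cnt=5
  x=0, cnt=6

Final answer: 0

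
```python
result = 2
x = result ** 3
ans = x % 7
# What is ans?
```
Trace:
  result=2
  result=2, x=8
  result=2, x=8, ans=1

Final answer: 1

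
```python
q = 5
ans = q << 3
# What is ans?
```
Trace:
  q=5
  q=5, ans=40

Final answer: 40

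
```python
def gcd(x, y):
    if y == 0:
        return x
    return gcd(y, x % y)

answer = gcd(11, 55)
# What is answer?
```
Call trace:
gcd(x=11, y=55)
  gcd(x=55, y=11)
    gcd(x=11, y=0)
    -> return 11
  -> return 11
-> return 11

Final answer: 11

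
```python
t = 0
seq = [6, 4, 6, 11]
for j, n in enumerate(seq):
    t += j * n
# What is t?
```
Trace:
  t=0
  t=0, j=0, n=6
  t=4, j=1, n=4
  t=16, j=2, n=6
  t=49, j=3, n=11

Final answer: 49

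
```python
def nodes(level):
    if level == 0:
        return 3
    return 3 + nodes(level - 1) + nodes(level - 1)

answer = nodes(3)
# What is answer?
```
Call trace (a repeated sub-call is expanded the first time; later identical calls just restate its return value):
nodes(level=3)
  nodes(level=2)
    nodes(level=1)
      nodes(level=0)
      -> return 3
      nodes(level=0)
      -> return 3
    -> return 9
    nodes(level=1) -> return 9  (same call as traced above)
  -> return 21
  nodes(level=2) -> return 21  (same call as traced above)
-> return 45

Final answer: 45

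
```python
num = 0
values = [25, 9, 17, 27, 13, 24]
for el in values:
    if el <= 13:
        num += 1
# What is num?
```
Trace:
  num=0
  num=0, el=25
  num=1, el=9
  num=1, el=17
  num=1, el=27
  num=2, el=13
  num=2, el=24

Final answer: 2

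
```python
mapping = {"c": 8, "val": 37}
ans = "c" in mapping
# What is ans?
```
Trace:
  mapping={'c': 8, 'val': 37}
  mapping={'c': 8, 'val': 37}, ans=True

Final answer: True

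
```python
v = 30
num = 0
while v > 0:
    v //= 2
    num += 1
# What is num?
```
Trace:
  v=30
  v=30, num=0
  v=15, num=1
  v=7, num=2
  v=3, num=3
  v=1, num=4
  v=0, num=5

Final answer: 5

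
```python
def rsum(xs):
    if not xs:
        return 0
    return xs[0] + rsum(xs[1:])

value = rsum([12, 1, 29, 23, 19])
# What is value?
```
Call trace:
rsum(xs=[12, 1, 29, 23, 19])
  rsum(xs=[1, 29, 23, 19])
    rsum(xs=[29, 23, 19])
      rsum(xs=[23, 19])
        rsum(xs=[19])
          rsum(xs=[])
          -> return 0
        -> return 19
      -> return 42
    -> return 71
  -> return 72
-> return 84

Final answer: 84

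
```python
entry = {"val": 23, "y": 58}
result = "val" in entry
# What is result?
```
Trace:
  entry={'val': 23, 'y': 58}
  entry={'val': 23, 'y': 58}, result=True

Final answer: True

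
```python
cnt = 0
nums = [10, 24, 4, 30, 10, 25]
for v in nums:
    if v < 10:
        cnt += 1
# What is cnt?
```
Trace:
  cnt=0
  cnt=0, v=10
  cnt=0, v=24
  cnt=1, v=4
  cnt=1, v=30
  cnt=1, v=10
  cnt=1, v=25

Final answer: 1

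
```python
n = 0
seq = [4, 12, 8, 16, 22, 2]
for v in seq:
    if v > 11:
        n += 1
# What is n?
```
Trace:
  n=0
  n=0, v=4
  n=1, v=12
  n=1, v=8
  n=2, v=16
  n=3, v=22
  n=3, v=2

Final answer: 3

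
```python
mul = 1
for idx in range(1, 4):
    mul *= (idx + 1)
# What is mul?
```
Trace:
  mul=1
  mul=2, idx=1
  mul=6, idx=2
  mul=24, idx=3

Final answer: 24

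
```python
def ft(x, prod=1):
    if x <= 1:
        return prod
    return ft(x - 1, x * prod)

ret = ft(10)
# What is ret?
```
Call trace:
ft(x=10, prod=1)
  ft(x=9, prod=10)
    ft(x=8, prod=90)
      ft(x=7, prod=720)
        ft(x=6, prod=5040)
          ft(x=5, prod=30240)
            ft(x=4, prod=151200)
              ft(x=3, prod=604800)
                ft(x=2, prod=1814400)
                  ft(x=1, prod=3628800)
                  -> return 3628800
                -> return 3628800
              -> return 3628800
            -> return 3628800
          -> return 3628800
        -> return 3628800
      -> return 3628800
    -> return 3628800
  -> return 3628800
-> return 3628800

Final answer: 3628800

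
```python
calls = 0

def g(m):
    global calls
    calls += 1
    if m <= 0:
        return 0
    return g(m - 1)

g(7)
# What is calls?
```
Call trace:
g(m=7)
  g(m=6)
    g(m=5)
      g(m=4)
        g(m=3)
          g(m=2)
            g(m=1)
              g(m=0)
              -> return 0
            -> return 0
          -> return 0
        -> return 0
      -> return 0
    -> return 0
  -> return 0
-> return 0

calls is incremented once per call. g is entered once for each m = 7, 6, 5, 4, 3, 2, 1, 0 (the m <= 0 call returns without recursing), i.e. 7 + 1 calls.
calls = 8

Final answer: 8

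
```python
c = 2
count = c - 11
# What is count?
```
Trace:
  c=2
  c=2, count=-9

Final answer: -9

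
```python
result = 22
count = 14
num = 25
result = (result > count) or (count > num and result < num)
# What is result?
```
Trace:
  result=22
  result=22, count=14
  result=22, count=14, num=25
  result=True, count=14, num=25

Final answer: True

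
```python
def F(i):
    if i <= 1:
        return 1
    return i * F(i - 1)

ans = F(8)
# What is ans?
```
Call trace:
F(i=8)
  F(i=7)
    F(i=6)
      F(i=5)
        F(i=4)
          F(i=3)
            F(i=2)
              F(i=1)
              -> return 1
            -> return 2
          -> return 6
        -> return 24
      -> return 120
    -> return 720
  -> return 5040
-> return 40320

Final answer: 40320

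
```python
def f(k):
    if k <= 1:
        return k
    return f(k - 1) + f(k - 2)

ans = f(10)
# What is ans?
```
Call trace (a repeated sub-call is expanded the first time; later identical calls just restate its return value):
f(k=10)
  f(k=9)
    f(k=8)
      f(k=7)
        f(k=6)
          f(k=5)
            f(k=4)
              f(k=3)
                f(k=2)
                  f(k=1)
                  -> return 1
                  f(k=0)
                  -> return 0
                -> return 1
                f(k=1)
                -> return 1
              -> return 2
              f(k=2) -> return 1  (same call as traced above)
            -> return 3
            f(k=3) -> return 2  (same call as traced above)
          -> return 5
          f(k=4) -> return 3  (same call as traced above)
        -> return 8
        f(k=5) -> return 5  (same call as traced above)
      -> return 13
      f(k=6) -> return 8  (same call as traced above)
    -> return 21
    f(k=7) -> return 13  (same call as traced above)
  -> return 34
  f(k=8) -> return 21  (same call as traced above)
-> return 55

Final answer: 55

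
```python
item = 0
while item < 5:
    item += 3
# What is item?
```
Trace:
  item=0
  item=3
  item=6

Final answer: 6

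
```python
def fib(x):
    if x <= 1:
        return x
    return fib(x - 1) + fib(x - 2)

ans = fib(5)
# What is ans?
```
Call trace (a repeated sub-call is expanded the first time; later identical calls just restate its return value):
fib(x=5)
  fib(x=4)
    fib(x=3)
      fib(x=2)
        fib(x=1)
        -> return 1
        fib(x=0)
        -> return 0
      -> return 1
      fib(x=1)
      -> return 1
    -> return 2
    fib(x=2) -> return 1  (same call as traced above)
  -> return 3
  fib(x=3) -> return 2  (same call as traced above)
-> return 5

Final answer: 5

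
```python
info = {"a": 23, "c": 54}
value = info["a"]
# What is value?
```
Trace:
  info={'a': 23, 'c': 54}
  info={'a': 23, 'c': 54}, value=23

Final answer: 23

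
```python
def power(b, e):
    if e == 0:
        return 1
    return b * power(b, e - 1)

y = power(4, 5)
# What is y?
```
Call trace:
power(b=4, e=5)
  power(b=4, e=4)
    power(b=4, e=3)
      power(b=4, e=2)
        power(b=4, e=1)
          power(b=4, e=0)
          -> return 1
        -> return 4
      -> return 16
    -> return 64
  -> return 256
-> return 1024

Final answer: 1024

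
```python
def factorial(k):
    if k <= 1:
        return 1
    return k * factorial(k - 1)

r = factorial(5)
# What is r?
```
Call trace:
factorial(k=5)
  factorial(k=4)
    factorial(k=3)
      factorial(k=2)
        factorial(k=1)
        -> return 1
      -> return 2
    -> return 6
  -> return 24
-> return 120

Final answer: 120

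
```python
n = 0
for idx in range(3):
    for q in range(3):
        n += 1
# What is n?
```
Trace:
  n=0
  n=1, idx=0, q=0
  n=2, idx=0, q=1
  n=3, idx=0, q=2
  n=4, idx=1, q=0
  n=5, idx=1, q=1
  n=6, idx=1, q=2
  n=7, idx=2, q=0
  n=8, idx=2, q=1
  n=9, idx=2, q=2

Final answer: 9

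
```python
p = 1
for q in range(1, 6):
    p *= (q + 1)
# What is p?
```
Trace:
  p=1
  p=2, q=1
  p=6, q=2
  p=24, q=3
  p=120, q=4
  p=720, q=5

Final answer: 720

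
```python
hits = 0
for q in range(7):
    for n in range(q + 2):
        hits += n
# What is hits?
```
Trace:
  hits=0
  hits=0, q=0, n=0
  hits=1, q=0, n=1
  hits=1, q=1, n=0
  hits=2, q=1, n=1
  hits=4, q=1, n=2
  hits=4, q=2, n=0
  hits=5, q=2, n=1
  hits=7, q=2, n=2
  hits=10, q=2, n=3
  hits=10, q=3, n=0
  hits=11, q=3, n=1
  hits=13, q=3, n=2
  hits=16, q=3, n=3
  hits=20, q=3, n=4
  hits=20, q=4, n=0
  hits=21, q=4, n=1
  hits=23, q=4, n=2
  hits=26, q=4, n=3
  hits=30, q=4, n=4
  hits=35, q=4, n=5
  hits=35, q=5, n=0
  hits=36, q=5, n=1
  hits=38, q=5, n=2
  hits=41, q=5, n=3
  hits=45, q=5, n=4
  hits=50, q=5, n=5
  hits=56, q=5, n=6
  hits=56, q=6, n=0
  hits=57, q=6, n=1
  hits=59, q=6, n=2
  hits=62, q=6, n=3
  hits=66, q=6, n=4
  hits=71, q=6, n=5
  hits=77, q=6, n=6
  hits=84, q=6, n=7

Final answer: 84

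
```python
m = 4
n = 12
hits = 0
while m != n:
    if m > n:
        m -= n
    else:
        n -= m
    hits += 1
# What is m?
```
Trace:
  m=4
  m=4, n=12
  m=4, n=12, hits=0
  m=4, n=8, hits=1
  m=4, n=4, hits=2

Final answer: 4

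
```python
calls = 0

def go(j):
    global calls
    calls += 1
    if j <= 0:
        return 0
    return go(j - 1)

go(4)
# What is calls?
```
Call trace:
go(j=4)
  go(j=3)
    go(j=2)
      go(j=1)
        go(j=0)
        -> return 0
      -> return 0
    -> return 0
  -> return 0
-> return 0

calls is incremented once per call. go is entered once for each j = 4, 3, 2, 1, 0 (the j <= 0 call returns without recursing), i.e. 4 + 1 calls.
calls = 5

Final answer: 5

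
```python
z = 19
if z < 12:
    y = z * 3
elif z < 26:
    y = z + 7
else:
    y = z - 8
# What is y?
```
Trace:
  z=19
  z=19, y=26

Final answer: 26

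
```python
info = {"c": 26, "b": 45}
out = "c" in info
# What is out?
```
Trace:
  info={'c': 26, 'b': 45}
  info={'c': 26, 'b': 45}, out=True

Final answer: True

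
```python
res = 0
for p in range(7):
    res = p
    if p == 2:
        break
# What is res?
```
Trace:
  res=0
  res=0, p=0
  res=1, p=1
  res=2, p=2

Final answer: 2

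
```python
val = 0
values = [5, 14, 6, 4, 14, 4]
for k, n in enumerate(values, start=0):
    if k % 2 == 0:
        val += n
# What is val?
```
Trace:
  val=0
  val=5, k=0, n=5
  val=5, k=1, n=14
  val=11, k=2, n=6
  val=11, k=3, n=4
  val=25, k=4, n=14
  val=25, k=5, n=4

Final answer: 25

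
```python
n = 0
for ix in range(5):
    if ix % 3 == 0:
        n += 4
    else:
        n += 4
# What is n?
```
Trace:
  n=0
  n=4, ix=0
  n=8, ix=1
  n=12, ix=2
  n=16, ix=3
  n=20, ix=4

Final answer: 20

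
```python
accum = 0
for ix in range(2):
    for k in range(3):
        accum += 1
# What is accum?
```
Trace:
  accum=0
  accum=1, ix=0, k=0
  accum=2, ix=0, k=1
  accum=3, ix=0, k=2
  accum=4, ix=1, k=0
  accum=5, ix=1, k=1
  accum=6, ix=1, k=2

Final answer: 6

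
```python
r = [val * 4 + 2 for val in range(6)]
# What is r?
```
Trace:
  val=0
  val=1
  val=2
  val=3
  val=4
  val=5
  r=[2, 6, 10, 14, 18, 22]

Final answer: [2, 6, 10, 14, 18, 22]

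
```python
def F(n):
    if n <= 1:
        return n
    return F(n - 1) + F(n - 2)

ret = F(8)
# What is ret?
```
Call trace (a repeated sub-call is expanded the first time; later identical calls just restate its return value):
F(n=8)
  F(n=7)
    F(n=6)
      F(n=5)
        F(n=4)
          F(n=3)
            F(n=2)
              F(n=1)
              -> return 1
              F(n=0)
              -> return 0
            -> return 1
            F(n=1)
            -> return 1
          -> return 2
          F(n=2) -> return 1  (same call as traced above)
        -> return 3
        F(n=3) -> return 2  (same call as traced above)
      -> return 5
      F(n=4) -> return 3  (same call as traced above)
    -> return 8
    F(n=5) -> return 5  (same call as traced above)
  -> return 13
  F(n=6) -> return 8  (same call as traced above)
-> return 21

Final answer: 21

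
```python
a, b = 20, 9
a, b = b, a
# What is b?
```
Trace:
  a=20, b=9
  a=9, b=20

Final answer: 20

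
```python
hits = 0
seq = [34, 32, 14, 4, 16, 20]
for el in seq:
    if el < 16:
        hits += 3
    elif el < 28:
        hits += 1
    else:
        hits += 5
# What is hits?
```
Trace:
  hits=0
  hits=5, el=34
  hits=10, el=32
  hits=13, el=14
  hits=16, el=4
  hits=17, el=16
  hits=18, el=20

Final answer: 18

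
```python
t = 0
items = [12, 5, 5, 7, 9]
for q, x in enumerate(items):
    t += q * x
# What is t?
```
Trace:
  t=0
  t=0, q=0, x=12
  t=5, q=1, x=5
  t=15, q=2, x=5
  t=36, q=3, x=7
  t=72, q=4, x=9

Final answer: 72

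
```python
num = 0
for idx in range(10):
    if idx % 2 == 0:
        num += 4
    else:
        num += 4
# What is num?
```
Trace:
  num=0
  num=4, idx=0
  num=8, idx=1
  num=12, idx=2
  num=16, idx=3
  num=20, idx=4
  num=24, idx=5
  num=28, idx=6
  num=32, idx=7
  num=36, idx=8
  num=40, idx=9

Final answer: 40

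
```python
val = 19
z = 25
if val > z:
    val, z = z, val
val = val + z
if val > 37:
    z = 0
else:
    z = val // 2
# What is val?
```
Trace:
  val=19
  val=19, z=25
  val=19, z=25
  val=44, z=25
  val=44, z=0

Final answer: 44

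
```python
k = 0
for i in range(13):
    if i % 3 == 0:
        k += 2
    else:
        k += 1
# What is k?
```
Trace:
  k=0
  k=2, i=0
  k=3, i=1
  k=4, i=2
  k=6, i=3
  k=7, i=4
  k=8, i=5
  k=10, i=6
  k=11, i=7
  k=12, i=8
  k=14, i=9
  k=15, i=10
  k=16, i=11
  k=18, i=12

Final answer: 18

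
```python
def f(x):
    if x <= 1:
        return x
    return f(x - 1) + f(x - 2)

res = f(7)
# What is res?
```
Call trace (a repeated sub-call is expanded the first time; later identical calls just restate its return value):
f(x=7)
  f(x=6)
    f(x=5)
      f(x=4)
        f(x=3)
          f(x=2)
            f(x=1)
            -> return 1
            f(x=0)
            -> return 0
          -> return 1
          f(x=1)
          -> return 1
        -> return 2
        f(x=2) -> return 1  (same call as traced above)
      -> return 3
      f(x=3) -> return 2  (same call as traced above)
    -> return 5
    f(x=4) -> return 3  (same call as traced above)
  -> return 8
  f(x=5) -> return 5  (same call as traced above)
-> return 13

Final answer: 13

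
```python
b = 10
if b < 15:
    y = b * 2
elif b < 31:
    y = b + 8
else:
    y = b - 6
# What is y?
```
Trace:
  b=10
  b=10, y=20

Final answer: 20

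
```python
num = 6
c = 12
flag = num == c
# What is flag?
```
Trace:
  num=6
  num=6, c=12
  num=6, c=12, flag=False

Final answer: False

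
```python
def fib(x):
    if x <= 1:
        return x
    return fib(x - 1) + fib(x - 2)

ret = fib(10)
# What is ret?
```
Call trace (a repeated sub-call is expanded the first time; later identical calls just restate its return value):
fib(x=10)
  fib(x=9)
    fib(x=8)
      fib(x=7)
        fib(x=6)
          fib(x=5)
            fib(x=4)
              fib(x=3)
                fib(x=2)
                  fib(x=1)
                  -> return 1
                  fib(x=0)
                  -> return 0
                -> return 1
                fib(x=1)
                -> return 1
              -> return 2
              fib(x=2) -> return 1  (same call as traced above)
            -> return 3
            fib(x=3) -> return 2  (same call as traced above)
          -> return 5
          fib(x=4) -> return 3  (same call as traced above)
        -> return 8
        fib(x=5) -> return 5  (same call as traced above)
      -> return 13
      fib(x=6) -> return 8  (same call as traced above)
    -> return 21
    fib(x=7) -> return 13  (same call as traced above)
  -> return 34
  fib(x=8) -> return 21  (same call as traced above)
-> return 55

Final answer: 55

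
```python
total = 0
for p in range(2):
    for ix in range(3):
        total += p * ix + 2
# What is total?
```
Trace:
  total=0
  total=2, p=0, ix=0
  total=4, p=0, ix=1
  total=6, p=0, ix=2
  total=8, p=1, ix=0
  total=11, p=1, ix=1
  total=15, p=1, ix=2

Final answer: 15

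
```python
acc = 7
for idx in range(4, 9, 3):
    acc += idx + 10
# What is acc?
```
Trace:
  acc=7
  acc=21, idx=4
  acc=38, idx=7

Final answer: 38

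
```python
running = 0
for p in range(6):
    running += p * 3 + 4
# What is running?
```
Trace:
  running=0
  running=4, p=0
  running=11, p=1
  running=21, p=2
  running=34, p=3
  running=50, p=4
  running=69, p=5

Final answer: 69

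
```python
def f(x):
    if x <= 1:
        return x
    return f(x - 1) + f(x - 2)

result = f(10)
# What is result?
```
Call trace (a repeated sub-call is expanded the first time; later identical calls just restate its return value):
f(x=10)
  f(x=9)
    f(x=8)
      f(x=7)
        f(x=6)
          f(x=5)
            f(x=4)
              f(x=3)
                f(x=2)
                  f(x=1)
                  -> return 1
                  f(x=0)
                  -> return 0
                -> return 1
                f(x=1)
                -> return 1
              -> return 2
              f(x=2) -> return 1  (same call as traced above)
            -> return 3
            f(x=3) -> return 2  (same call as traced above)
          -> return 5
          f(x=4) -> return 3  (same call as traced above)
        -> return 8
        f(x=5) -> return 5  (same call as traced above)
      -> return 13
      f(x=6) -> return 8  (same call as traced above)
    -> return 21
    f(x=7) -> return 13  (same call as traced above)
  -> return 34
  f(x=8) -> return 21  (same call as traced above)
-> return 55

Final answer: 55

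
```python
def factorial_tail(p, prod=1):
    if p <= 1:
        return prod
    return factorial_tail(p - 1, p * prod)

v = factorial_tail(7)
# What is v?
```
Call trace:
factorial_tail(p=7, prod=1)
  factorial_tail(p=6, prod=7)
    factorial_tail(p=5, prod=42)
      factorial_tail(p=4, prod=210)
        factorial_tail(p=3, prod=840)
          factorial_tail(p=2, prod=2520)
            factorial_tail(p=1, prod=5040)
            -> return 5040
          -> return 5040
        -> return 5040
      -> return 5040
    -> return 5040
  -> return 5040
-> return 5040

Final answer: 5040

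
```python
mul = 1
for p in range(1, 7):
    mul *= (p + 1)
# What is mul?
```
Trace:
  mul=1
  mul=2, p=1
  mul=6, p=2
  mul=24, p=3
  mul=120, p=4
  mul=720, p=5
  mul=5040, p=6

Final answer: 5040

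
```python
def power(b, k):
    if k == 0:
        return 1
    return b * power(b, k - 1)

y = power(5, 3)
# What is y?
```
Call trace:
power(b=5, k=3)
  power(b=5, k=2)
    power(b=5, k=1)
      power(b=5, k=0)
      -> return 1
    -> return 5
  -> return 25
-> return 125

Final answer: 125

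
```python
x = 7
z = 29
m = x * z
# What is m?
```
Trace:
  x=7
  x=7, z=29
  x=7, z=29, m=203

Final answer: 203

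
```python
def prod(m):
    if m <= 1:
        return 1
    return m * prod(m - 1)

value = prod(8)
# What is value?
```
Call trace:
prod(m=8)
  prod(m=7)
    prod(m=6)
      prod(m=5)
        prod(m=4)
          prod(m=3)
            prod(m=2)
              prod(m=1)
              -> return 1
            -> return 2
          -> return 6
        -> return 24
      -> return 120
    -> return 720
  -> return 5040
-> return 40320

Final answer: 40320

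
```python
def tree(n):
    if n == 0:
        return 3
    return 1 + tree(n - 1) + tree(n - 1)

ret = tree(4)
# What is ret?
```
Call trace (a repeated sub-call is expanded the first time; later identical calls just restate its return value):
tree(n=4)
  tree(n=3)
    tree(n=2)
      tree(n=1)
        tree(n=0)
        -> return 3
        tree(n=0)
        -> return 3
      -> return 7
      tree(n=1) -> return 7  (same call as traced above)
    -> return 15
    tree(n=2) -> return 15  (same call as traced above)
  -> return 31
  tree(n=3) -> return 31  (same call as traced above)
-> return 63

Final answer: 63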